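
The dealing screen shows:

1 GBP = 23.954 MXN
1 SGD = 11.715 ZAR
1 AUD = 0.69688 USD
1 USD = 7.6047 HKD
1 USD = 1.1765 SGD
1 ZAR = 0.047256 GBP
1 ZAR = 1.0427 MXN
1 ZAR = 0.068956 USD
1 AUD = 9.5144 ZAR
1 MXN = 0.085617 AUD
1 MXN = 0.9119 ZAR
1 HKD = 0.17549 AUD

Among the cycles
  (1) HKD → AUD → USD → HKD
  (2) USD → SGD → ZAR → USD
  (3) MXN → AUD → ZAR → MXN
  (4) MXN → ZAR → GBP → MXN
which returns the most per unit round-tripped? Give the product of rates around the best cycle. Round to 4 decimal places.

1.0322

(1) 0.17549 × 0.69688 × 7.6047 = 0.93002
(2) 1.1765 × 11.715 × 0.068956 = 0.95040
(3) 0.085617 × 9.5144 × 1.0427 = 0.84938
(4) 0.9119 × 0.047256 × 23.954 = 1.03224
Highest is cycle (4) at 1.0322 (>1, arbitrage).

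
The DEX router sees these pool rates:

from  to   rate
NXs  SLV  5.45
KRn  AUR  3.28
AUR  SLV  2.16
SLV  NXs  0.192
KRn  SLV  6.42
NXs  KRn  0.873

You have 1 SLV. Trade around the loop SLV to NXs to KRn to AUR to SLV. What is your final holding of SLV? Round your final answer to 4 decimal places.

1.1875

1 SLV × 0.192 = 0.192 NXs
0.192 NXs × 0.873 = 0.167616 KRn
0.167616 KRn × 3.28 = 0.54978048 AUR
0.54978048 AUR × 2.16 = 1.1875258368 SLV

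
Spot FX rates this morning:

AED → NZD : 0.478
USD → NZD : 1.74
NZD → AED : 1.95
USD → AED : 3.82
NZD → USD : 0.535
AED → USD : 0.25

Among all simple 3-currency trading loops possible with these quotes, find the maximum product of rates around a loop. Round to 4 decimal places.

USD→AED→NZD→USD: 3.82 × 0.478 × 0.535 = 0.97689
USD→NZD→AED→USD: 1.74 × 1.95 × 0.25 = 0.84825
Maximum is USD→AED→NZD→USD at 0.9769; no arbitrage — every cycle loses value.

0.9769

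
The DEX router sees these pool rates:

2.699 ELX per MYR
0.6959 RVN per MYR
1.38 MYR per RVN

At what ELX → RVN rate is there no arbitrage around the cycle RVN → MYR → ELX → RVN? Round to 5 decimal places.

Known legs of the cycle: 1.38 × 2.699 = 3.72462
For no arbitrage the full-cycle product must be 1, so the missing rate is 1 / 3.72462 ≈ 0.2684838.

0.26848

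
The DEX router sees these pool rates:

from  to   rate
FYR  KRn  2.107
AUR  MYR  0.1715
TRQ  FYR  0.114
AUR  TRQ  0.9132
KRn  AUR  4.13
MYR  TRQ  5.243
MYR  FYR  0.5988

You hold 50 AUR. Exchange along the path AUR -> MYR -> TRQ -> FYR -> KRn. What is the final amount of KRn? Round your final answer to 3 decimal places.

50 AUR × 0.1715 = 8.575 MYR
8.575 MYR × 5.243 = 44.958725 TRQ
44.958725 TRQ × 0.114 = 5.12529465 FYR
5.12529465 FYR × 2.107 = 10.79899582755 KRn

10.799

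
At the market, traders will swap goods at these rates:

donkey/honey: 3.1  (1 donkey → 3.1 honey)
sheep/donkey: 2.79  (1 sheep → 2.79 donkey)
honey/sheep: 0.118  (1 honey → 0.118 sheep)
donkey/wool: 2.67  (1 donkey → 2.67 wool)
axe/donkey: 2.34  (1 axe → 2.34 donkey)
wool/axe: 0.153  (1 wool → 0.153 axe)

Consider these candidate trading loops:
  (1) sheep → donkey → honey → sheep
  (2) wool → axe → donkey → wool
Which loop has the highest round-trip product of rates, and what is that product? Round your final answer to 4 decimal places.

(1) 2.79 × 3.1 × 0.118 = 1.02058
(2) 0.153 × 2.34 × 2.67 = 0.95591
Highest is cycle (1) at 1.0206 (>1, arbitrage).

1.0206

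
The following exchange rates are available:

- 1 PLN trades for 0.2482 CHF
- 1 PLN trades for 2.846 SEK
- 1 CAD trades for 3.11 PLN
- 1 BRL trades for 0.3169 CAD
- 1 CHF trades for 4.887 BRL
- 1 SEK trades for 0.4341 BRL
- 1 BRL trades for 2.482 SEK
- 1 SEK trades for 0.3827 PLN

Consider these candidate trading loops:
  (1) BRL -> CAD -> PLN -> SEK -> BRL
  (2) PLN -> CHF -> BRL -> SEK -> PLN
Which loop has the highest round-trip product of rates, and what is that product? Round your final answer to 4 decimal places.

(1) 0.3169 × 3.11 × 2.846 × 0.4341 = 1.21761
(2) 0.2482 × 4.887 × 2.482 × 0.3827 = 1.15214
Highest is cycle (1) at 1.2176 (>1, arbitrage).

1.2176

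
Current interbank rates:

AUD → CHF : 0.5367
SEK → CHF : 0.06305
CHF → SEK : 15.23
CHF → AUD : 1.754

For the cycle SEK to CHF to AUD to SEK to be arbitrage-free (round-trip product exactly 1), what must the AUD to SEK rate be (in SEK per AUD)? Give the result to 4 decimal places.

Known legs of the cycle: 0.06305 × 1.754 = 0.1105897
For no arbitrage the full-cycle product must be 1, so the missing rate is 1 / 0.1105897 ≈ 9.042433.

9.0424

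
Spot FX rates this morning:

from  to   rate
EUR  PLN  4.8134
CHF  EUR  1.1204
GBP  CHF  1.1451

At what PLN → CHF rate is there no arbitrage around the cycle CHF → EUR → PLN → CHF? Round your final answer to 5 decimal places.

Known legs of the cycle: 1.1204 × 4.8134 = 5.39293336
For no arbitrage the full-cycle product must be 1, so the missing rate is 1 / 5.39293336 ≈ 0.1854278.

0.18543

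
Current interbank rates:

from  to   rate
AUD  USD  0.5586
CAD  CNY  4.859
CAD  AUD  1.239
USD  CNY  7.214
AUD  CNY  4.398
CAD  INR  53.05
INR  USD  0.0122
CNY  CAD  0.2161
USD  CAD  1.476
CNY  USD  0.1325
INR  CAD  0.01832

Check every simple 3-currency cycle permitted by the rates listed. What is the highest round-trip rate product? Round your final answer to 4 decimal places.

CNY→CAD→AUD→CNY: 0.2161 × 1.239 × 4.398 = 1.17756
AUD→USD→CAD→AUD: 0.5586 × 1.476 × 1.239 = 1.02155
USD→CAD→INR→USD: 1.476 × 53.05 × 0.0122 = 0.95528
CNY→USD→CAD→CNY: 0.1325 × 1.476 × 4.859 = 0.95027
Maximum is CNY→CAD→AUD→CNY at 1.1776; arbitrage exists.

1.1776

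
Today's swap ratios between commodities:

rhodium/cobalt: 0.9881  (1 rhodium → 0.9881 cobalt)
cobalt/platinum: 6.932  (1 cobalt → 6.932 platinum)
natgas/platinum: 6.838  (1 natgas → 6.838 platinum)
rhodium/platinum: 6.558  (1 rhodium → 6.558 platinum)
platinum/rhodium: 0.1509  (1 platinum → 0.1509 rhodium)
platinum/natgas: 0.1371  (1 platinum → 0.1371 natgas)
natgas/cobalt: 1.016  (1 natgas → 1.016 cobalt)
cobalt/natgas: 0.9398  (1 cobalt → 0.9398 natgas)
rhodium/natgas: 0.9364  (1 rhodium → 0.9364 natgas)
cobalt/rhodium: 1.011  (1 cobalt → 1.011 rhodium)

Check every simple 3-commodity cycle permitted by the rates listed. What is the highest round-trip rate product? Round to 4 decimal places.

1.0336

cobalt→platinum→rhodium→cobalt: 6.932 × 0.1509 × 0.9881 = 1.03359
platinum→rhodium→natgas→platinum: 0.1509 × 0.9364 × 6.838 = 0.96623
cobalt→platinum→natgas→cobalt: 6.932 × 0.1371 × 1.016 = 0.96558
cobalt→rhodium→natgas→cobalt: 1.011 × 0.9364 × 1.016 = 0.96185
Maximum is cobalt→platinum→rhodium→cobalt at 1.0336; arbitrage exists.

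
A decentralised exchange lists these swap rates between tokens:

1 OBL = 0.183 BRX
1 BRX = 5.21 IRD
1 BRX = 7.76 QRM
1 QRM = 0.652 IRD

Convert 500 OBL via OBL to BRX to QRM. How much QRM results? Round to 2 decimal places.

710.04

500 OBL × 0.183 = 91.5 BRX
91.5 BRX × 7.76 = 710.04 QRM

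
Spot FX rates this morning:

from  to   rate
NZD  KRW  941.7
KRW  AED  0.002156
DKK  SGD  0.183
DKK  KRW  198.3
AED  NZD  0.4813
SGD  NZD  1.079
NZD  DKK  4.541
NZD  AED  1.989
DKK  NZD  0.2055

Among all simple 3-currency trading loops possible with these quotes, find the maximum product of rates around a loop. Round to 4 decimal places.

NZD→KRW→AED→NZD: 941.7 × 0.002156 × 0.4813 = 0.97719
NZD→DKK→SGD→NZD: 4.541 × 0.183 × 1.079 = 0.89665
Maximum is NZD→KRW→AED→NZD at 0.9772; no arbitrage — every cycle loses value.

0.9772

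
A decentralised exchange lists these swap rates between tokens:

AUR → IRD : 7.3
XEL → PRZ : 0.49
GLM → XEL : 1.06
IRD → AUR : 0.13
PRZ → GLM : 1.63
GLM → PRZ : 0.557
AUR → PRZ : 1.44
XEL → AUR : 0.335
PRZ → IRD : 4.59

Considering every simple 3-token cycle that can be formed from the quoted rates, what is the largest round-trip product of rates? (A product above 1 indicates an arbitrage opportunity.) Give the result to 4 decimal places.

0.8592

PRZ→IRD→AUR→PRZ: 4.59 × 0.13 × 1.44 = 0.85925
XEL→PRZ→GLM→XEL: 0.49 × 1.63 × 1.06 = 0.84662
Maximum is PRZ→IRD→AUR→PRZ at 0.8592; no arbitrage — every cycle loses value.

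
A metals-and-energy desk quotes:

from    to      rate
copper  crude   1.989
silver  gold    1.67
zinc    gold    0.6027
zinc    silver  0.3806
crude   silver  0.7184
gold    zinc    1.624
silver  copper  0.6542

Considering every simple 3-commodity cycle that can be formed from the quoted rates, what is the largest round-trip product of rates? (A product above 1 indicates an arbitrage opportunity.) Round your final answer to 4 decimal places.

zinc→silver→gold→zinc: 0.3806 × 1.67 × 1.624 = 1.03222
silver→copper→crude→silver: 0.6542 × 1.989 × 0.7184 = 0.93478
Maximum is zinc→silver→gold→zinc at 1.0322; arbitrage exists.

1.0322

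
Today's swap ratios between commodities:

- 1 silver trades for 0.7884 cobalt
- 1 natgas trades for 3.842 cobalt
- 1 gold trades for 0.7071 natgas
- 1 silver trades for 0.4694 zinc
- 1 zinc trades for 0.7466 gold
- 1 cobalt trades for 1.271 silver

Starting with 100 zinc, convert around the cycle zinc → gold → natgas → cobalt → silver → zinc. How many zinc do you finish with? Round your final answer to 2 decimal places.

100 zinc × 0.7466 = 74.66 gold
74.66 gold × 0.7071 = 52.792086 natgas
52.792086 natgas × 3.842 = 202.827194412 cobalt
202.827194412 cobalt × 1.271 = 257.793364097652 silver
257.793364097652 silver × 0.4694 = 121.0082051074378488 zinc

121.01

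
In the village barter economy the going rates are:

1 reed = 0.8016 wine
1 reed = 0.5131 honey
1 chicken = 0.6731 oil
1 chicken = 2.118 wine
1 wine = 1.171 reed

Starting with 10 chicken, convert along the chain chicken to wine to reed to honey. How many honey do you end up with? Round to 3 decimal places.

12.726

10 chicken × 2.118 = 21.18 wine
21.18 wine × 1.171 = 24.80178 reed
24.80178 reed × 0.5131 = 12.725793318 honey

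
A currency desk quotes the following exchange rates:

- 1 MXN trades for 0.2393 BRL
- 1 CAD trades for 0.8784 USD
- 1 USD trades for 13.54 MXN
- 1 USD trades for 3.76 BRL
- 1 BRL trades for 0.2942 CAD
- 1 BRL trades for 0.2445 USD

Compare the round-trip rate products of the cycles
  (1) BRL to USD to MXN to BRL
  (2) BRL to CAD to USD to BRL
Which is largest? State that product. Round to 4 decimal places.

0.9717

(1) 0.2445 × 13.54 × 0.2393 = 0.79221
(2) 0.2942 × 0.8784 × 3.76 = 0.97168
Highest is cycle (2) at 0.9717 (≤1, no arbitrage).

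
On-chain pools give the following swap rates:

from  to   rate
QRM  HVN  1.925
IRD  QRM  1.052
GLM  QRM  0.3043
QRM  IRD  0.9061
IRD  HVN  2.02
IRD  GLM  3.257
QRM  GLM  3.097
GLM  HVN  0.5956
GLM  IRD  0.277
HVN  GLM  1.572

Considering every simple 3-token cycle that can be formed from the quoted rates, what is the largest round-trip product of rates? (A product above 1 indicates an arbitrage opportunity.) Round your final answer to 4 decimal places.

0.9208

HVN→GLM→QRM→HVN: 1.572 × 0.3043 × 1.925 = 0.92084
IRD→QRM→GLM→IRD: 1.052 × 3.097 × 0.277 = 0.90248
IRD→GLM→QRM→IRD: 3.257 × 0.3043 × 0.9061 = 0.89804
HVN→GLM→IRD→HVN: 1.572 × 0.277 × 2.02 = 0.87960
Maximum is HVN→GLM→QRM→HVN at 0.9208; no arbitrage — every cycle loses value.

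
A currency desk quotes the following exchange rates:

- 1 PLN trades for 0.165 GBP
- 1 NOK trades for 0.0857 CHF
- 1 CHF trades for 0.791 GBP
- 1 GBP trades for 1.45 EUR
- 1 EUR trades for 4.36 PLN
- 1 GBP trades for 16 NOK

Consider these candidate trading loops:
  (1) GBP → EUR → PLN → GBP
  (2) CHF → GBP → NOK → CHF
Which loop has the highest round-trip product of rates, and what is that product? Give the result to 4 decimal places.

(1) 1.45 × 4.36 × 0.165 = 1.04313
(2) 0.791 × 16 × 0.0857 = 1.08462
Highest is cycle (2) at 1.0846 (>1, arbitrage).

1.0846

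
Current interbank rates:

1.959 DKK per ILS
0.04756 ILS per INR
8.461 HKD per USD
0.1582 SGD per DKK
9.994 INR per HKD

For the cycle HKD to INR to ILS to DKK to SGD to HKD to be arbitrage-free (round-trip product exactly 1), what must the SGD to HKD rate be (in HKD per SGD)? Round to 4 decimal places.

6.7886

Known legs of the cycle: 9.994 × 0.04756 × 1.959 × 0.1582 = 0.147306566278032
For no arbitrage the full-cycle product must be 1, so the missing rate is 1 / 0.147306566278032 ≈ 6.788564.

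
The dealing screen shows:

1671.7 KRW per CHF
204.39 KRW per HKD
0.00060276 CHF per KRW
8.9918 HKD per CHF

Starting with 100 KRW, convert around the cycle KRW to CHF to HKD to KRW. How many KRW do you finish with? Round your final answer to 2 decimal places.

110.78

100 KRW × 0.00060276 = 0.060276 CHF
0.060276 CHF × 8.9918 = 0.5419897368 HKD
0.5419897368 HKD × 204.39 = 110.777282304552 KRW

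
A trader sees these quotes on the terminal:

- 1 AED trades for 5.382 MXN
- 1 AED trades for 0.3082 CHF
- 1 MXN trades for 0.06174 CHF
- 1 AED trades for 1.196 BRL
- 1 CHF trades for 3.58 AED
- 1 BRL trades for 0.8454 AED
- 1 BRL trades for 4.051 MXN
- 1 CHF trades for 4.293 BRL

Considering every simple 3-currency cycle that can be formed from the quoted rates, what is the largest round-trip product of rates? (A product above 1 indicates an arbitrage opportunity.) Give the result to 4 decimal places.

1.1896

CHF→AED→MXN→CHF: 3.58 × 5.382 × 0.06174 = 1.18958
BRL→AED→CHF→BRL: 0.8454 × 0.3082 × 4.293 = 1.11855
BRL→MXN→CHF→BRL: 4.051 × 0.06174 × 4.293 = 1.07372
Maximum is CHF→AED→MXN→CHF at 1.1896; arbitrage exists.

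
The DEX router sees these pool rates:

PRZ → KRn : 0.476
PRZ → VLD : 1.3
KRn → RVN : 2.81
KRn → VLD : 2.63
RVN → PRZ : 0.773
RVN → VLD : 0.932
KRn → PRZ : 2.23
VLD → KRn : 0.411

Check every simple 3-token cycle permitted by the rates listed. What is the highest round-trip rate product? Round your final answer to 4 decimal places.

PRZ→VLD→KRn→PRZ: 1.3 × 0.411 × 2.23 = 1.19149
RVN→VLD→KRn→RVN: 0.932 × 0.411 × 2.81 = 1.07638
RVN→PRZ→KRn→RVN: 0.773 × 0.476 × 2.81 = 1.03393
Maximum is PRZ→VLD→KRn→PRZ at 1.1915; arbitrage exists.

1.1915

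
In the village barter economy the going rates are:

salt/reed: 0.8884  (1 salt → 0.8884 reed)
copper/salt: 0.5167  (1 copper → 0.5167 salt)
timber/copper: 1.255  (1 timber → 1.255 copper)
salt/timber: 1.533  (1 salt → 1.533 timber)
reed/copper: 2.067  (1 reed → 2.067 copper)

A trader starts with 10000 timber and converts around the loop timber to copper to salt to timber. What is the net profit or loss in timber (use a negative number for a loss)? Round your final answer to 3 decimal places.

-59.131

10000 timber × 1.255 = 12550 copper
12550 copper × 0.5167 = 6484.585 salt
6484.585 salt × 1.533 = 9940.868805 timber
Net change: 9940.868805 − 10000 = -59.131195 timber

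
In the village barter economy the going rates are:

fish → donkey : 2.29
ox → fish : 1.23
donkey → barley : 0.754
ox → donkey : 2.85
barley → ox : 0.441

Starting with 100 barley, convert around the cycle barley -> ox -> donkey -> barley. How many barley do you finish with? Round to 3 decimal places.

100 barley × 0.441 = 44.1 ox
44.1 ox × 2.85 = 125.685 donkey
125.685 donkey × 0.754 = 94.76649 barley

94.766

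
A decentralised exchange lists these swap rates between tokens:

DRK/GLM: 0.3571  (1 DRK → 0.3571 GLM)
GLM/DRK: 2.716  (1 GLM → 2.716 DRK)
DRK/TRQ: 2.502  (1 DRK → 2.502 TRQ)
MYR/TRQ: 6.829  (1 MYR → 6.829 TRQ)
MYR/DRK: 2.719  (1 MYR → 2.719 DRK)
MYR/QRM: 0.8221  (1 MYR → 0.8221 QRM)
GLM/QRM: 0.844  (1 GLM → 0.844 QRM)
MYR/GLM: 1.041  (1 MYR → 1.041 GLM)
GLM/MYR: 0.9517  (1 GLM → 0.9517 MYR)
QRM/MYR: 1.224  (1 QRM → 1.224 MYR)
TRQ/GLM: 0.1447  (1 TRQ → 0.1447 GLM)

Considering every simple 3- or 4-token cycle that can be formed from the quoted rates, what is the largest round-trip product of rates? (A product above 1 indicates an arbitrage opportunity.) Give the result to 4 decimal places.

1.0754

MYR→GLM→QRM→MYR: 1.041 × 0.844 × 1.224 = 1.07541
MYR→TRQ→GLM→QRM→MYR: 6.829 × 0.1447 × 0.844 × 1.224 = 1.02082
MYR→DRK→GLM→QRM→MYR: 2.719 × 0.3571 × 0.844 × 1.224 = 1.00305
DRK→TRQ→GLM→DRK: 2.502 × 0.1447 × 2.716 = 0.98330
MYR→TRQ→GLM→MYR: 6.829 × 0.1447 × 0.9517 = 0.94043
MYR→DRK→TRQ→GLM→MYR: 2.719 × 2.502 × 0.1447 × 0.9517 = 0.93684
MYR→DRK→GLM→MYR: 2.719 × 0.3571 × 0.9517 = 0.92406
Maximum is MYR→GLM→QRM→MYR at 1.0754; arbitrage exists.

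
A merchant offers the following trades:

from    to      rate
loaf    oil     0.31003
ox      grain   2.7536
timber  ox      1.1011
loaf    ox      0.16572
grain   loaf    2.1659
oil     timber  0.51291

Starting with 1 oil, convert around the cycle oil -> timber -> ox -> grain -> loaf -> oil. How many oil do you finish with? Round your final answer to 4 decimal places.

1.0443

1 oil × 0.51291 = 0.51291 timber
0.51291 timber × 1.1011 = 0.564765201 ox
0.564765201 ox × 2.7536 = 1.5551374574736 grain
1.5551374574736 grain × 2.1659 = 3.36827221914207024 loaf
3.36827221914207024 loaf × 0.31003 = 1.0442654361006160365072 oil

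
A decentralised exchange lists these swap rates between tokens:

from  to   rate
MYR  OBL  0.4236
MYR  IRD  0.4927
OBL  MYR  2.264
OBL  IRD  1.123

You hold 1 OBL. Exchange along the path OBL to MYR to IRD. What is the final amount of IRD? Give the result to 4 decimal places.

1.1155

1 OBL × 2.264 = 2.264 MYR
2.264 MYR × 0.4927 = 1.1154728 IRD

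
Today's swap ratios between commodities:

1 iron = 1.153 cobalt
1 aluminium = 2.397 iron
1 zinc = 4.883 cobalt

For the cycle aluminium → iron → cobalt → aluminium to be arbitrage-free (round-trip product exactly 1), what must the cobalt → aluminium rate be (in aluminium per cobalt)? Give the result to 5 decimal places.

0.36183

Known legs of the cycle: 2.397 × 1.153 = 2.763741
For no arbitrage the full-cycle product must be 1, so the missing rate is 1 / 2.763741 ≈ 0.3618284.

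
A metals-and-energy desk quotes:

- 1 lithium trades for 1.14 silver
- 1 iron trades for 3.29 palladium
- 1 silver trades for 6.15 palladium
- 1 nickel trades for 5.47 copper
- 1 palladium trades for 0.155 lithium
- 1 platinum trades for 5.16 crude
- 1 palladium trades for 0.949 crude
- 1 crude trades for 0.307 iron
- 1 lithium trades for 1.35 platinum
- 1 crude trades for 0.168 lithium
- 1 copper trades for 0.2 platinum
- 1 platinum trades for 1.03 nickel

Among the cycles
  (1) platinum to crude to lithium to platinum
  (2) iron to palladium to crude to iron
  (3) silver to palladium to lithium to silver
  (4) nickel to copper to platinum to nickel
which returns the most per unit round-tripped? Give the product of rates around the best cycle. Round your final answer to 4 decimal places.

(1) 5.16 × 0.168 × 1.35 = 1.17029
(2) 3.29 × 0.949 × 0.307 = 0.95852
(3) 6.15 × 0.155 × 1.14 = 1.08671
(4) 5.47 × 0.2 × 1.03 = 1.12682
Highest is cycle (1) at 1.1703 (>1, arbitrage).

1.1703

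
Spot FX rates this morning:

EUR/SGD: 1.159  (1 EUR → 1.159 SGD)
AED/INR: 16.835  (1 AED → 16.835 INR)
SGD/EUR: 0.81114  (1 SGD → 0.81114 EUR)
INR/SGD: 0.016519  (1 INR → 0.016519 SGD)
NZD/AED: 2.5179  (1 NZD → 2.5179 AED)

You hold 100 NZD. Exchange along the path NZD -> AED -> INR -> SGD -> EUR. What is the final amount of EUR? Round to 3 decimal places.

56.798

100 NZD × 2.5179 = 251.79 AED
251.79 AED × 16.835 = 4238.88465 INR
4238.88465 INR × 0.016519 = 70.02213553335 SGD
70.02213553335 SGD × 0.81114 = 56.797755016521519 EUR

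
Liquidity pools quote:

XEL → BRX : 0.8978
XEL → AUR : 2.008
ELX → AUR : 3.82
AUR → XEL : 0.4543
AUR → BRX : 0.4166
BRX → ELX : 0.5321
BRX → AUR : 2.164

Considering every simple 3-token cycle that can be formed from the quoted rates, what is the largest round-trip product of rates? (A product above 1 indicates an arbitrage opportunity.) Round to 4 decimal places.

AUR→XEL→BRX→AUR: 0.4543 × 0.8978 × 2.164 = 0.88263
AUR→BRX→ELX→AUR: 0.4166 × 0.5321 × 3.82 = 0.84679
Maximum is AUR→XEL→BRX→AUR at 0.8826; no arbitrage — every cycle loses value.

0.8826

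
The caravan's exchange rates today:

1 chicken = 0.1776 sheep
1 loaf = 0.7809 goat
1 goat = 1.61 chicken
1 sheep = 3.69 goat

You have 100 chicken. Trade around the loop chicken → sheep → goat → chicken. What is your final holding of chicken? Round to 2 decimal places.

100 chicken × 0.1776 = 17.76 sheep
17.76 sheep × 3.69 = 65.5344 goat
65.5344 goat × 1.61 = 105.510384 chicken

105.51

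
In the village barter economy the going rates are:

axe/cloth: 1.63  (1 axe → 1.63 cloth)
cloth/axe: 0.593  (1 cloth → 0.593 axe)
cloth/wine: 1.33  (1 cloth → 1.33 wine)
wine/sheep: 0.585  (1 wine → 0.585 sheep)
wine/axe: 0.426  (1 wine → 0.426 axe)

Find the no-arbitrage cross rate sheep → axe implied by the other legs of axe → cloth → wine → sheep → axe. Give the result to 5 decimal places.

0.78851

Known legs of the cycle: 1.63 × 1.33 × 0.585 = 1.2682215
For no arbitrage the full-cycle product must be 1, so the missing rate is 1 / 1.2682215 ≈ 0.7885058.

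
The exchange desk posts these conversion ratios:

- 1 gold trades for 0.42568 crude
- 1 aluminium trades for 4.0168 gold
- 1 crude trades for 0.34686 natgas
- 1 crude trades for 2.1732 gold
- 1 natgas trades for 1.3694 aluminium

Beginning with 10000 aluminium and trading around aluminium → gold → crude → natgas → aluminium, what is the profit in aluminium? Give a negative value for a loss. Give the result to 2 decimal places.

-1878.28

10000 aluminium × 4.0168 = 40168 gold
40168 gold × 0.42568 = 17098.71424 crude
17098.71424 crude × 0.34686 = 5930.8600212864 natgas
5930.8600212864 natgas × 1.3694 = 8121.71971314959616 aluminium
Net change: 8121.71971314959616 − 10000 = -1878.28028685040384 aluminium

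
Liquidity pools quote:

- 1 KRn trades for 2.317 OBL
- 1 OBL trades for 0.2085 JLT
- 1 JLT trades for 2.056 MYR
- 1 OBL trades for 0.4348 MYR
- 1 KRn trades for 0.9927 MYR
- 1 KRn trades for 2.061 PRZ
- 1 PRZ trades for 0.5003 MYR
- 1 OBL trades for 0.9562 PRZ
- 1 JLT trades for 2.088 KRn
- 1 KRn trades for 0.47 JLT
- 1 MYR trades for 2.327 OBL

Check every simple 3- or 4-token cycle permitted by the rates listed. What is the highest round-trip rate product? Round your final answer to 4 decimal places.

OBL→PRZ→MYR→OBL: 0.9562 × 0.5003 × 2.327 = 1.11321
JLT→KRn→OBL→JLT: 2.088 × 2.317 × 0.2085 = 1.00870
JLT→KRn→MYR→OBL→JLT: 2.088 × 0.9927 × 2.327 × 0.2085 = 1.00566
JLT→MYR→OBL→JLT: 2.056 × 2.327 × 0.2085 = 0.99753
Maximum is OBL→PRZ→MYR→OBL at 1.1132; arbitrage exists.

1.1132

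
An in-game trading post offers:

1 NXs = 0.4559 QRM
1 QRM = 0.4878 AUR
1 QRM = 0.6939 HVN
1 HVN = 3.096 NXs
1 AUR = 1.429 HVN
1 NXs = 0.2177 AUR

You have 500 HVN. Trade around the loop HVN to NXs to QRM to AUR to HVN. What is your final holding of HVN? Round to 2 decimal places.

491.94

500 HVN × 3.096 = 1548 NXs
1548 NXs × 0.4559 = 705.7332 QRM
705.7332 QRM × 0.4878 = 344.25665496 AUR
344.25665496 AUR × 1.429 = 491.94275993784 HVN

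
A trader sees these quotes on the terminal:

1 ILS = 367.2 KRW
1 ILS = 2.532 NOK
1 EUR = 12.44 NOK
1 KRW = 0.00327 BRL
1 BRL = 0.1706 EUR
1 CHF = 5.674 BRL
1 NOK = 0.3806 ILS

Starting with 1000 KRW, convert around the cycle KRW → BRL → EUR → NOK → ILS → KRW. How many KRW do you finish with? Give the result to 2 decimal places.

1000 KRW × 0.00327 = 3.27 BRL
3.27 BRL × 0.1706 = 0.557862 EUR
0.557862 EUR × 12.44 = 6.93980328 NOK
6.93980328 NOK × 0.3806 = 2.641289128368 ILS
2.641289128368 ILS × 367.2 = 969.8813679367296 KRW

969.88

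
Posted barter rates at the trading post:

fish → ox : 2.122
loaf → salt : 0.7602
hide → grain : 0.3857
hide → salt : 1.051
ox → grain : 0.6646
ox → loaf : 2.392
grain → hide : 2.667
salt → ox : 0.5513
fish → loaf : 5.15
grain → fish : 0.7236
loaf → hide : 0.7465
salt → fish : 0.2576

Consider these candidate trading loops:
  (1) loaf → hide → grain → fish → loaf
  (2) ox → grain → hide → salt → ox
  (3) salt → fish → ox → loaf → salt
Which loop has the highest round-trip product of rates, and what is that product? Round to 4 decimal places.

(1) 0.7465 × 0.3857 × 0.7236 × 5.15 = 1.07296
(2) 0.6646 × 2.667 × 1.051 × 0.5513 = 1.02701
(3) 0.2576 × 2.122 × 2.392 × 0.7602 = 0.99399
Highest is cycle (1) at 1.0730 (>1, arbitrage).

1.0730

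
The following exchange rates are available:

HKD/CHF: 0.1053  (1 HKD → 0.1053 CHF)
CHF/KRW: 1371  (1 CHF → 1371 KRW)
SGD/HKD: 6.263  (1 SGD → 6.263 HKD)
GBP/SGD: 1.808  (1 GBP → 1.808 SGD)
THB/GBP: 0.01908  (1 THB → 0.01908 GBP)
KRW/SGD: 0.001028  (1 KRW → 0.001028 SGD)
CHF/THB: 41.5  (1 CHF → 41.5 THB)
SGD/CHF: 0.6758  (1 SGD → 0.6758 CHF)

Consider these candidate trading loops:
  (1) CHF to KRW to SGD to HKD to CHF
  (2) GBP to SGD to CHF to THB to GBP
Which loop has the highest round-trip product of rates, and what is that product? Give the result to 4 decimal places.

0.9675

(1) 1371 × 0.001028 × 6.263 × 0.1053 = 0.92948
(2) 1.808 × 0.6758 × 41.5 × 0.01908 = 0.96748
Highest is cycle (2) at 0.9675 (≤1, no arbitrage).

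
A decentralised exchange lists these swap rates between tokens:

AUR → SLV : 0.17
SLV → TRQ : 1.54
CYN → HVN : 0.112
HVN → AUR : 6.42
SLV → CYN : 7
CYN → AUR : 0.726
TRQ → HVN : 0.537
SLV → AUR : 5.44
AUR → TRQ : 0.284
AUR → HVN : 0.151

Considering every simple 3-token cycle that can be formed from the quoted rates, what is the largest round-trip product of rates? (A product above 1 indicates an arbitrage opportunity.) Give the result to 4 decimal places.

TRQ→HVN→AUR→TRQ: 0.537 × 6.42 × 0.284 = 0.97910
CYN→AUR→SLV→CYN: 0.726 × 0.17 × 7 = 0.86394
Maximum is TRQ→HVN→AUR→TRQ at 0.9791; no arbitrage — every cycle loses value.

0.9791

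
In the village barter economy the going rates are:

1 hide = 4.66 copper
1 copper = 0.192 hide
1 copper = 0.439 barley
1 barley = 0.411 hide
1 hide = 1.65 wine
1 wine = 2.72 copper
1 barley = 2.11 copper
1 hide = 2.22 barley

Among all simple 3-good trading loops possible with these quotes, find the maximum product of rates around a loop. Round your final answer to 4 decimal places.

hide→barley→copper→hide: 2.22 × 2.11 × 0.192 = 0.89937
hide→wine→copper→hide: 1.65 × 2.72 × 0.192 = 0.86170
hide→copper→barley→hide: 4.66 × 0.439 × 0.411 = 0.84080
Maximum is hide→barley→copper→hide at 0.8994; no arbitrage — every cycle loses value.

0.8994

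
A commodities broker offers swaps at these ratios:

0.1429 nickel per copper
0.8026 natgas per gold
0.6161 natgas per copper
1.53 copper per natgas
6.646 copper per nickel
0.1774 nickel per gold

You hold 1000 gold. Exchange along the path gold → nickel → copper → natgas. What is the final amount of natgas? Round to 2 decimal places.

726.38

1000 gold × 0.1774 = 177.4 nickel
177.4 nickel × 6.646 = 1179.0004 copper
1179.0004 copper × 0.6161 = 726.38214644 natgas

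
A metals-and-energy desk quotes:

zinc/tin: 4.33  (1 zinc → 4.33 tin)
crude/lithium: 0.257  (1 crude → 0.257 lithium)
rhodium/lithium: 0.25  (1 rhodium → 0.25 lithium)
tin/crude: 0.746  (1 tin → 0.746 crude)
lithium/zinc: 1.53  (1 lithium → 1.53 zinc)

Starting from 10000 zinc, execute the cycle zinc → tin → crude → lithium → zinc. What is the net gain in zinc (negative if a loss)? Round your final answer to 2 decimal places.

2701.39

10000 zinc × 4.33 = 43300 tin
43300 tin × 0.746 = 32301.8 crude
32301.8 crude × 0.257 = 8301.5626 lithium
8301.5626 lithium × 1.53 = 12701.390778 zinc
Net change: 12701.390778 − 10000 = 2701.390778 zinc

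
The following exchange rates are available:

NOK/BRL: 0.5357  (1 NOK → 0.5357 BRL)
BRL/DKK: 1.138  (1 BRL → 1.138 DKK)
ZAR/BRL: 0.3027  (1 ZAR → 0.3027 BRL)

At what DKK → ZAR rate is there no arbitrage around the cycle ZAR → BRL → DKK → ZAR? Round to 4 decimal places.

2.9030

Known legs of the cycle: 0.3027 × 1.138 = 0.3444726
For no arbitrage the full-cycle product must be 1, so the missing rate is 1 / 0.3444726 ≈ 2.902989.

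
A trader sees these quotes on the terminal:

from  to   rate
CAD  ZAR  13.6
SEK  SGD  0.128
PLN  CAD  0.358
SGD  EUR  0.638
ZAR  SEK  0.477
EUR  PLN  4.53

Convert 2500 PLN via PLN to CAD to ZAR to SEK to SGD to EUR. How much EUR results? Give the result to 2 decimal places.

2500 PLN × 0.358 = 895 CAD
895 CAD × 13.6 = 12172 ZAR
12172 ZAR × 0.477 = 5806.044 SEK
5806.044 SEK × 0.128 = 743.173632 SGD
743.173632 SGD × 0.638 = 474.144777216 EUR

474.14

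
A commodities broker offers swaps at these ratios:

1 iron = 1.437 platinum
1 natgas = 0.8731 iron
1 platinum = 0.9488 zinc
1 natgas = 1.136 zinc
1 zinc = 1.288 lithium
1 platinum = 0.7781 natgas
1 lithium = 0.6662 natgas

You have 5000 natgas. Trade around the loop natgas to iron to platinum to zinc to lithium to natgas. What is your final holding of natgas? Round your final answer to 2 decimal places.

5107.24

5000 natgas × 0.8731 = 4365.5 iron
4365.5 iron × 1.437 = 6273.2235 platinum
6273.2235 platinum × 0.9488 = 5952.0344568 zinc
5952.0344568 zinc × 1.288 = 7666.2203803584 lithium
7666.2203803584 lithium × 0.6662 = 5107.23601739476608 natgas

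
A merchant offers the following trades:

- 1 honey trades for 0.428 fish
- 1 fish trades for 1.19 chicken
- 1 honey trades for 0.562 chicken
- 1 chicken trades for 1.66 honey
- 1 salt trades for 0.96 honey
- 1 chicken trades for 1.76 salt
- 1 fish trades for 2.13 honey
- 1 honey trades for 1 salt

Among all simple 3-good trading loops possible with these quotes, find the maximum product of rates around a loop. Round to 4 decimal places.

salt→honey→chicken→salt: 0.96 × 0.562 × 1.76 = 0.94956
honey→fish→chicken→honey: 0.428 × 1.19 × 1.66 = 0.84547
Maximum is salt→honey→chicken→salt at 0.9496; no arbitrage — every cycle loses value.

0.9496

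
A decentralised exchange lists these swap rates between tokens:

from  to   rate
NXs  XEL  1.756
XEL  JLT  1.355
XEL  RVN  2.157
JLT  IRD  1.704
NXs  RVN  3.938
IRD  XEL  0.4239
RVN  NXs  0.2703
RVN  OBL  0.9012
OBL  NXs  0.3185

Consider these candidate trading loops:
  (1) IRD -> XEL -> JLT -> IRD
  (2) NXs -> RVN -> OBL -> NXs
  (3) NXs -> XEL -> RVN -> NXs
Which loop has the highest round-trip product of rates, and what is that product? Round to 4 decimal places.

1.1303

(1) 0.4239 × 1.355 × 1.704 = 0.97875
(2) 3.938 × 0.9012 × 0.3185 = 1.13033
(3) 1.756 × 2.157 × 0.2703 = 1.02381
Highest is cycle (2) at 1.1303 (>1, arbitrage).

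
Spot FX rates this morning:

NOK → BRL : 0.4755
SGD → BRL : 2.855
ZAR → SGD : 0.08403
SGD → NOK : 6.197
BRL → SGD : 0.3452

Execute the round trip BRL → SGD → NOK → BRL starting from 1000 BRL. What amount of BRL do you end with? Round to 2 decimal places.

1017.19

1000 BRL × 0.3452 = 345.2 SGD
345.2 SGD × 6.197 = 2139.2044 NOK
2139.2044 NOK × 0.4755 = 1017.1916922 BRL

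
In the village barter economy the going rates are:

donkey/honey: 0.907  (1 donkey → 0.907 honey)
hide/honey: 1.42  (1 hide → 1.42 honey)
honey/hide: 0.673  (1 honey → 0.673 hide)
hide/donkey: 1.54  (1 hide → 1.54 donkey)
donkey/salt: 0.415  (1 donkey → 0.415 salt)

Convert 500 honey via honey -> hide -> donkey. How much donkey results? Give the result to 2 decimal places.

518.21

500 honey × 0.673 = 336.5 hide
336.5 hide × 1.54 = 518.21 donkey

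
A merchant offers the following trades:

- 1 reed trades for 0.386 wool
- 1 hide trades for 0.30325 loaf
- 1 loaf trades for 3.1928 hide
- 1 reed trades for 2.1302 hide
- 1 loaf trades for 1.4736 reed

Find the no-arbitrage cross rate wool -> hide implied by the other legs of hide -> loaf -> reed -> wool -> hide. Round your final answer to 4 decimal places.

5.7974

Known legs of the cycle: 0.30325 × 1.4736 × 0.386 = 0.1724915112
For no arbitrage the full-cycle product must be 1, so the missing rate is 1 / 0.1724915112 ≈ 5.797387.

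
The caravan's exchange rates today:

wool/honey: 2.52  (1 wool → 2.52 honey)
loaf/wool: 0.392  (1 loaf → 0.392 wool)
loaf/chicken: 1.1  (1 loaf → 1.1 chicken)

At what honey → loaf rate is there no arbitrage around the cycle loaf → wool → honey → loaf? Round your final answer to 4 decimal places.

Known legs of the cycle: 0.392 × 2.52 = 0.98784
For no arbitrage the full-cycle product must be 1, so the missing rate is 1 / 0.98784 ≈ 1.012310.

1.0123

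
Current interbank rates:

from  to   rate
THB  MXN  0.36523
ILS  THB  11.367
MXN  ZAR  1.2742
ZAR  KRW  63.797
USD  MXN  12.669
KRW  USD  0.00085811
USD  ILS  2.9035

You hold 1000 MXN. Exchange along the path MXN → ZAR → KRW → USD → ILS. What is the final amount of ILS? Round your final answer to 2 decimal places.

202.54

1000 MXN × 1.2742 = 1274.2 ZAR
1274.2 ZAR × 63.797 = 81290.1374 KRW
81290.1374 KRW × 0.00085811 = 69.755879804314 USD
69.755879804314 USD × 2.9035 = 202.536197011825699 ILS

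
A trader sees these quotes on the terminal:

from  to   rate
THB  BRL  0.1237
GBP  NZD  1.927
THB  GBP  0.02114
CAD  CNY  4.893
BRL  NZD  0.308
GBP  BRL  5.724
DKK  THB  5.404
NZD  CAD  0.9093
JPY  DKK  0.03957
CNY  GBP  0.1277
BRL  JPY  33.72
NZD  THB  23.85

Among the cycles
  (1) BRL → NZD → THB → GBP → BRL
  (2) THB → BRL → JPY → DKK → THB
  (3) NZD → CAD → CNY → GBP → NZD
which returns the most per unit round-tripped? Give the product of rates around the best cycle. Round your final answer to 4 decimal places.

(1) 0.308 × 23.85 × 0.02114 × 5.724 = 0.88888
(2) 0.1237 × 33.72 × 0.03957 × 5.404 = 0.89195
(3) 0.9093 × 4.893 × 0.1277 × 1.927 = 1.09485
Highest is cycle (3) at 1.0949 (>1, arbitrage).

1.0949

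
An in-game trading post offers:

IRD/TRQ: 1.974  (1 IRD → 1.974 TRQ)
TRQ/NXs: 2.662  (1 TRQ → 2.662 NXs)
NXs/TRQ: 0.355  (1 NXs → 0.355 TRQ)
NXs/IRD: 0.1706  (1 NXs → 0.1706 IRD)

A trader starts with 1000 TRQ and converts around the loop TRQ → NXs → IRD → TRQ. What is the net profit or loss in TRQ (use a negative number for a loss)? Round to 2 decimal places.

-103.53

1000 TRQ × 2.662 = 2662 NXs
2662 NXs × 0.1706 = 454.1372 IRD
454.1372 IRD × 1.974 = 896.4668328 TRQ
Net change: 896.4668328 − 1000 = -103.5331672 TRQ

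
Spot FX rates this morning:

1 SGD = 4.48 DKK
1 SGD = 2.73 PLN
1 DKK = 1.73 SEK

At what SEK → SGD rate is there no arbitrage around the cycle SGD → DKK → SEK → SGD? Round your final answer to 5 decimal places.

0.12903

Known legs of the cycle: 4.48 × 1.73 = 7.7504
For no arbitrage the full-cycle product must be 1, so the missing rate is 1 / 7.7504 ≈ 0.1290256.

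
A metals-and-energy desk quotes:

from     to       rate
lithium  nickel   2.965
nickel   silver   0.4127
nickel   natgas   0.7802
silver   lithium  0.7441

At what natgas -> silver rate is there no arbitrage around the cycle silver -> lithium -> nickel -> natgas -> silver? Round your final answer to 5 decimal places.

0.58095

Known legs of the cycle: 0.7441 × 2.965 × 0.7802 = 1.7213213213
For no arbitrage the full-cycle product must be 1, so the missing rate is 1 / 1.7213213213 ≈ 0.5809491.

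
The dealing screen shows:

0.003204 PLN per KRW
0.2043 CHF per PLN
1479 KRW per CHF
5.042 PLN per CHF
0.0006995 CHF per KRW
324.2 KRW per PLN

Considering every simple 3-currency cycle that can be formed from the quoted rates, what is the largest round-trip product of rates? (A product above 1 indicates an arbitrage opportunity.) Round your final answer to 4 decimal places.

1.1434

CHF→PLN→KRW→CHF: 5.042 × 324.2 × 0.0006995 = 1.14341
CHF→KRW→PLN→CHF: 1479 × 0.003204 × 0.2043 = 0.96812
Maximum is CHF→PLN→KRW→CHF at 1.1434; arbitrage exists.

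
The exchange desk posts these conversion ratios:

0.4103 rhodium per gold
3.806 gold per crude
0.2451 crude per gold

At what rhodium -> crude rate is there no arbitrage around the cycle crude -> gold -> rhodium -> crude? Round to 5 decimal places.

Known legs of the cycle: 3.806 × 0.4103 = 1.5616018
For no arbitrage the full-cycle product must be 1, so the missing rate is 1 / 1.5616018 ≈ 0.6403681.

0.64037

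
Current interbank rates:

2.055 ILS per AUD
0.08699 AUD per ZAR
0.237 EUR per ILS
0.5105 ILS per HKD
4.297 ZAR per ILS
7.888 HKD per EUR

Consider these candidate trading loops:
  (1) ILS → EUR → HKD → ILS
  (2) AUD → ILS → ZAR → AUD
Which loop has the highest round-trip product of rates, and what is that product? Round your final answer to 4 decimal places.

0.9544

(1) 0.237 × 7.888 × 0.5105 = 0.95436
(2) 2.055 × 4.297 × 0.08699 = 0.76815
Highest is cycle (1) at 0.9544 (≤1, no arbitrage).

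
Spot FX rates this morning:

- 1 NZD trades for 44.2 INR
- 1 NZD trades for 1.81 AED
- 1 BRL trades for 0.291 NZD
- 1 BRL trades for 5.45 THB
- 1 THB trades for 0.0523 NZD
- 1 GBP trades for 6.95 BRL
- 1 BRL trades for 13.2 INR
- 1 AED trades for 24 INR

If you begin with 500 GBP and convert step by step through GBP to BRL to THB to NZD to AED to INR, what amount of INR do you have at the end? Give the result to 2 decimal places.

43027.17

500 GBP × 6.95 = 3475 BRL
3475 BRL × 5.45 = 18938.75 THB
18938.75 THB × 0.0523 = 990.496625 NZD
990.496625 NZD × 1.81 = 1792.79889125 AED
1792.79889125 AED × 24 = 43027.17339 INR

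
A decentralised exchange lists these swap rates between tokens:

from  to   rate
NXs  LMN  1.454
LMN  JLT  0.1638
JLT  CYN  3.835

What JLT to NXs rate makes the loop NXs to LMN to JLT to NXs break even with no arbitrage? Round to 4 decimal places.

Known legs of the cycle: 1.454 × 0.1638 = 0.2381652
For no arbitrage the full-cycle product must be 1, so the missing rate is 1 / 0.2381652 ≈ 4.198766.

4.1988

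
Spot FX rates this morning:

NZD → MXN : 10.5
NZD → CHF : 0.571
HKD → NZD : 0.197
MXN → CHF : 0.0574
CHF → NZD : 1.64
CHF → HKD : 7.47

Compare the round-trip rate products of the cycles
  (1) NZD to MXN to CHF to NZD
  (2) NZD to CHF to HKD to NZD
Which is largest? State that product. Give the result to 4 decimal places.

(1) 10.5 × 0.0574 × 1.64 = 0.98843
(2) 0.571 × 7.47 × 0.197 = 0.84028
Highest is cycle (1) at 0.9884 (≤1, no arbitrage).

0.9884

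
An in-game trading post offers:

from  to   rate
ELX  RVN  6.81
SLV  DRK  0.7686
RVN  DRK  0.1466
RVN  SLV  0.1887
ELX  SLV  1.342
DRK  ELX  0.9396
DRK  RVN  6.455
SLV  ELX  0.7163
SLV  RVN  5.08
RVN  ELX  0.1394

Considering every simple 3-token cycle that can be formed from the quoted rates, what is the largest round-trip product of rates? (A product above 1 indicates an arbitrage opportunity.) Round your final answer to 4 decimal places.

DRK→ELX→SLV→DRK: 0.9396 × 1.342 × 0.7686 = 0.96916
RVN→ELX→SLV→RVN: 0.1394 × 1.342 × 5.08 = 0.95034
DRK→ELX→RVN→DRK: 0.9396 × 6.81 × 0.1466 = 0.93805
DRK→RVN→SLV→DRK: 6.455 × 0.1887 × 0.7686 = 0.93620
RVN→SLV→ELX→RVN: 0.1887 × 0.7163 × 6.81 = 0.92048
Maximum is DRK→ELX→SLV→DRK at 0.9692; no arbitrage — every cycle loses value.

0.9692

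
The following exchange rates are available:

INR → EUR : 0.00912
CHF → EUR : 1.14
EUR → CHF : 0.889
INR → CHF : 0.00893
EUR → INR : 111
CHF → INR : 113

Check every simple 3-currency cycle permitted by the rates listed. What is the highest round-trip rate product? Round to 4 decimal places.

1.1300

CHF→EUR→INR→CHF: 1.14 × 111 × 0.00893 = 1.13000
CHF→INR→EUR→CHF: 113 × 0.00912 × 0.889 = 0.91617
Maximum is CHF→EUR→INR→CHF at 1.1300; arbitrage exists.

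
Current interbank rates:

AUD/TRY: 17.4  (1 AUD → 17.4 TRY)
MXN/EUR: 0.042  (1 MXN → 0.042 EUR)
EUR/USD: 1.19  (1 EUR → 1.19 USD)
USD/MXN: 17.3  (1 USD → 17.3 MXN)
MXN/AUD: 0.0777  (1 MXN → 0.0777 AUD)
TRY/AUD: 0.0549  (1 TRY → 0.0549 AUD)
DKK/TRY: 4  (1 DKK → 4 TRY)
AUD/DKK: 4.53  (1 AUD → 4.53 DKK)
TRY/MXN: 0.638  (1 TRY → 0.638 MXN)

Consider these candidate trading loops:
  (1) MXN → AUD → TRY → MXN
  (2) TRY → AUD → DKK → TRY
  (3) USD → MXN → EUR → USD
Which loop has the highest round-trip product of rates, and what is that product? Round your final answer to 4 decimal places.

0.9948

(1) 0.0777 × 17.4 × 0.638 = 0.86256
(2) 0.0549 × 4.53 × 4 = 0.99479
(3) 17.3 × 0.042 × 1.19 = 0.86465
Highest is cycle (2) at 0.9948 (≤1, no arbitrage).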